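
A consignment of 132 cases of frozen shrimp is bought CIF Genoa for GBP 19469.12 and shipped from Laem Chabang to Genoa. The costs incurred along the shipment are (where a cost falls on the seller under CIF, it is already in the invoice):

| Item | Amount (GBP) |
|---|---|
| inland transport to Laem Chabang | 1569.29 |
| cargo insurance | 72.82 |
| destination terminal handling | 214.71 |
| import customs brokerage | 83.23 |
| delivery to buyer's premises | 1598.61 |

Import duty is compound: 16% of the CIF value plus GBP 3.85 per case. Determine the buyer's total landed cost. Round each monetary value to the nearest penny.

Total landed cost: GBP 24988.93

CIF: the seller pays costs through ocean freight and marine insurance to the destination port.
Already in the invoice (seller's account under CIF): inland to port, insurance — exclude.
The CIF price already equals the CIF value: 19469.12
Ad valorem component: 19469.12 × 16% = 3115.06
Specific component: 132 × 3.85 = 508.20
Import duty = 3115.06 + 508.20 = 3623.26
Buyer bears: destination terminal 214.71 + brokerage 83.23 + delivery 1598.61 + duty 3623.26 = 5519.81
Landed cost = invoice 19469.12 + 5519.81 = 24988.93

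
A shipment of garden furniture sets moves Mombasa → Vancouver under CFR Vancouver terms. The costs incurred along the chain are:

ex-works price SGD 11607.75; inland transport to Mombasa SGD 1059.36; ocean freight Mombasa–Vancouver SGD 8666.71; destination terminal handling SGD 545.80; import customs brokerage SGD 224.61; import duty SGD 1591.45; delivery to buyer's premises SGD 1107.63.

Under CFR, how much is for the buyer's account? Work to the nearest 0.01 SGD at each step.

CFR: the seller pays costs through ocean freight to the destination port, but not insurance.
Seller's account: goods 11607.75 + inland to port 1059.36 + freight 8666.71 = 21333.82
Buyer's account: destination terminal 545.80 + brokerage 224.61 + duty 1591.45 + delivery 1107.63 = 3469.49

Buyer's account: SGD 3469.49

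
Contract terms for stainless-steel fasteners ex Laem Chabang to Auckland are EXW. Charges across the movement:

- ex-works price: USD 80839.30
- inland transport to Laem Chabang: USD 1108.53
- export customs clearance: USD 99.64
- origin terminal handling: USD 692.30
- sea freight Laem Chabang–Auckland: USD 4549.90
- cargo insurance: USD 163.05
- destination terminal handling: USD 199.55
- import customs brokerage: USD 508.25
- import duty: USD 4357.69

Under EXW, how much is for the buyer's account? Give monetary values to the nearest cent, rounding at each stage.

Buyer's account: USD 11678.91

EXW: the seller makes goods available at their premises; the buyer bears all onward costs.
Seller's account: goods 80839.30 = 80839.30
Buyer's account: inland to port 1108.53 + export clearance 99.64 + origin terminal 692.30 + freight 4549.90 + insurance 163.05 + destination terminal 199.55 + brokerage 508.25 + duty 4357.69 = 11678.91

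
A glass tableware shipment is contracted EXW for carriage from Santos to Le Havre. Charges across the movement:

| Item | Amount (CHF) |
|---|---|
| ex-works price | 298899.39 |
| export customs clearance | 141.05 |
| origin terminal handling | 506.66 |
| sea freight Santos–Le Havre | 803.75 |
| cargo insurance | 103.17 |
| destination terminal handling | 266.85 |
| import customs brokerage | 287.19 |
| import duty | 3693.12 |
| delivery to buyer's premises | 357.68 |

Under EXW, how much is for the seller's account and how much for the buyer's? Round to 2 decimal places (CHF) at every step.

EXW: the seller makes goods available at their premises; the buyer bears all onward costs.
Seller's account: goods 298899.39 = 298899.39
Buyer's account: export clearance 141.05 + origin terminal 506.66 + freight 803.75 + insurance 103.17 + destination terminal 266.85 + brokerage 287.19 + duty 3693.12 + delivery 357.68 = 6159.47

Seller: CHF 298899.39; buyer: CHF 6159.47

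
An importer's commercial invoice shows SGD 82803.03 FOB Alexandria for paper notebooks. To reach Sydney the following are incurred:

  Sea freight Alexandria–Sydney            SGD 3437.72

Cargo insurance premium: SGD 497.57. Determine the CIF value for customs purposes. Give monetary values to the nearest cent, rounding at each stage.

CIF = FOB price + freight + insurance
CIF = 82803.03 + 3437.72 + 497.57 = 86738.32

CIF value: SGD 86738.32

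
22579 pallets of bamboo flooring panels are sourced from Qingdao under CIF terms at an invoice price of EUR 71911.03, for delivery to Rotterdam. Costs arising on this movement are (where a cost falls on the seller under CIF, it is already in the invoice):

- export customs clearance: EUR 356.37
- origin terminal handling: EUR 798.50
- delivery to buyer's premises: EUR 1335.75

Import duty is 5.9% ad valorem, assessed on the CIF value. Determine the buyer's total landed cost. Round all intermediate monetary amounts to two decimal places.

CIF: the seller pays costs through ocean freight and marine insurance to the destination port.
Already in the invoice (seller's account under CIF): export clearance, origin terminal — exclude.
The CIF price already equals the CIF value: 71911.03
Import duty = 71911.03 × 5.9% = 4242.75
Buyer bears: delivery 1335.75 + duty 4242.75 = 5578.50
Landed cost = invoice 71911.03 + 5578.50 = 77489.53

Total landed cost: EUR 77489.53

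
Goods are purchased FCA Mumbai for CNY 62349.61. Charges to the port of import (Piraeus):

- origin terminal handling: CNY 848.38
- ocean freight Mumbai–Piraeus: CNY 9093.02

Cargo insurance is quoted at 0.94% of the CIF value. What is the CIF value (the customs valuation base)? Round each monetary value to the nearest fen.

Let C be the CIF value. C = FCA price + pre-shipment costs + freight + 0.94% × C
C − 0.94% × C = 62349.61 + 848.38 + 9093.02
0.9906 × C = 72291.01
C = 72291.01 / 0.9906 = 72976.99
Insurance premium = 0.94% × 72976.99 = 685.98

CIF value: CNY 72976.99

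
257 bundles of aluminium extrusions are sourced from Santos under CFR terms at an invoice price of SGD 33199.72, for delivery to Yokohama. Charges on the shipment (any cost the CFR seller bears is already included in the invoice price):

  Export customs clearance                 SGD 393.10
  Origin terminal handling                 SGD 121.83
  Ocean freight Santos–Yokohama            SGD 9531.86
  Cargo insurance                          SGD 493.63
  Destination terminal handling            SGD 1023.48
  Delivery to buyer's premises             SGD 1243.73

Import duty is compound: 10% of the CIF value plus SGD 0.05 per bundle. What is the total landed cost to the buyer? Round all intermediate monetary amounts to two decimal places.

CFR: the seller pays costs through ocean freight to the destination port, but not insurance.
Already in the invoice (seller's account under CFR): export clearance, origin terminal, freight — exclude.
CIF value = CFR price + insurance = 33199.72 + 493.63 = 33693.35
Ad valorem component: 33693.35 × 10% = 3369.34
Specific component: 257 × 0.05 = 12.85
Import duty = 3369.34 + 12.85 = 3382.19
Buyer bears: insurance 493.63 + destination terminal 1023.48 + delivery 1243.73 + duty 3382.19 = 6143.03
Landed cost = invoice 33199.72 + 6143.03 = 39342.75

Total landed cost: SGD 39342.75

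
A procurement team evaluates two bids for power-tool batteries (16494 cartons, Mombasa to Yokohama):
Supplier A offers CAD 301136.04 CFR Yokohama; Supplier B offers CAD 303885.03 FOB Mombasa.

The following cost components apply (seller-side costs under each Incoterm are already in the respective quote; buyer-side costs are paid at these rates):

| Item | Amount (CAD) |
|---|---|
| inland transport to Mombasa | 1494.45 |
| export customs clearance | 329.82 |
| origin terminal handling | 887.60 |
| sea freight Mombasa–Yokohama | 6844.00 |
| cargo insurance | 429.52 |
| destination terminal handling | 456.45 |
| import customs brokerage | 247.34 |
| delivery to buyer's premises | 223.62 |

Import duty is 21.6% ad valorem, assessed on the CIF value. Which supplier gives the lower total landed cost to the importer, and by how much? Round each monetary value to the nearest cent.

Supplier A is cheaper by CAD 11665.08

Supplier A (CFR):
CIF value = CFR price + insurance = 301136.04 + 429.52 = 301565.56
Import duty = 301565.56 × 21.6% = 65138.16
Buyer bears (A): 429.52 + 456.45 + 247.34 + 223.62 = 1356.93
Landed cost (A) = invoice 301136.04 + 1356.93 + duty 65138.16 = 367631.13
Supplier B (FOB):
CIF value = FOB price + freight + insurance = 303885.03 + 6844.00 + 429.52 = 311158.55
Import duty = 311158.55 × 21.6% = 67210.25
Buyer bears (B): 6844.00 + 429.52 + 456.45 + 247.34 + 223.62 = 8200.93
Landed cost (B) = invoice 303885.03 + 8200.93 + duty 67210.25 = 379296.21
Difference = |367631.13 − 379296.21| = 11665.08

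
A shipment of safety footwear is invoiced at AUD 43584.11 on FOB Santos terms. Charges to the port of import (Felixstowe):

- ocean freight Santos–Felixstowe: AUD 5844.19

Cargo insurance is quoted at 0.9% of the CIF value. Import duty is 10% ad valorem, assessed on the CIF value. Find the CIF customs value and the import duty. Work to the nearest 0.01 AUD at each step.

Let C be the CIF value. C = FOB price + freight + 0.9% × C
C − 0.9% × C = 43584.11 + 5844.19
0.991 × C = 49428.30
C = 49428.30 / 0.991 = 49877.19
Insurance premium = 0.9% × 49877.19 = 448.89
Import duty = 49877.19 × 10% = 4987.72

CIF value: AUD 49877.19; import duty: AUD 4987.72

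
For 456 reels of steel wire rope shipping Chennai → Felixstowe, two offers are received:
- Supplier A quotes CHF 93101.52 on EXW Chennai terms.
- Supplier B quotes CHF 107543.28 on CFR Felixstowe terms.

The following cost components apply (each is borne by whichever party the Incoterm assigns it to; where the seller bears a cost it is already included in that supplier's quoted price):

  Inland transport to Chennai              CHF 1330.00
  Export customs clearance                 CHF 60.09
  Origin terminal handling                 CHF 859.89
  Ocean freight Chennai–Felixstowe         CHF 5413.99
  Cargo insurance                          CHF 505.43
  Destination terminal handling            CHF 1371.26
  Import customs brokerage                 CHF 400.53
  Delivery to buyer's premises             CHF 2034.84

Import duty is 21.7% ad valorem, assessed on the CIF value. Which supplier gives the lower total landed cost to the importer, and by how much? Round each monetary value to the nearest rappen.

Supplier A (EXW):
CIF value = EXW price + inland to port + export clearance + origin terminal + freight + insurance = 93101.52 + 1330.00 + 60.09 + 859.89 + 5413.99 + 505.43 = 101270.92
Import duty = 101270.92 × 21.7% = 21975.79
Buyer bears (A): 1330.00 + 60.09 + 859.89 + 5413.99 + 505.43 + 1371.26 + 400.53 + 2034.84 = 11976.03
Landed cost (A) = invoice 93101.52 + 11976.03 + duty 21975.79 = 127053.34
Supplier B (CFR):
CIF value = CFR price + insurance = 107543.28 + 505.43 = 108048.71
Import duty = 108048.71 × 21.7% = 23446.57
Buyer bears (B): 505.43 + 1371.26 + 400.53 + 2034.84 = 4312.06
Landed cost (B) = invoice 107543.28 + 4312.06 + duty 23446.57 = 135301.91
Difference = |127053.34 − 135301.91| = 8248.57

Supplier A is cheaper by CHF 8248.57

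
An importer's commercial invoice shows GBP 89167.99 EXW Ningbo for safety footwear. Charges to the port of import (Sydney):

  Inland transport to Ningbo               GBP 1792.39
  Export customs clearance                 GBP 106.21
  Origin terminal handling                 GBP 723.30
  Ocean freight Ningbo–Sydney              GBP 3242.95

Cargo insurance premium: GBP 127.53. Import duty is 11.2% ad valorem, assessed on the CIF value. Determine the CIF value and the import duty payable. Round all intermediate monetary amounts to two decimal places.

CIF value: GBP 95160.37; import duty: GBP 10657.96

CIF = EXW price + pre-shipment costs + freight + insurance
CIF = 89167.99 + 1792.39 + 106.21 + 723.30 + 3242.95 + 127.53 = 95160.37
Import duty = 95160.37 × 11.2% = 10657.96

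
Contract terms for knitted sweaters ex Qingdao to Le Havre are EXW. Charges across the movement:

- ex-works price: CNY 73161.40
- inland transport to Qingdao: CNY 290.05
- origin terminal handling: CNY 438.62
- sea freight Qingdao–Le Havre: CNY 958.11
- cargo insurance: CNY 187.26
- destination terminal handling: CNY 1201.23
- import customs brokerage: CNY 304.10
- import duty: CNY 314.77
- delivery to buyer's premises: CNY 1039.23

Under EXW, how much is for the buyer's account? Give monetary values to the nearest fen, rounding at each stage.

EXW: the seller makes goods available at their premises; the buyer bears all onward costs.
Seller's account: goods 73161.40 = 73161.40
Buyer's account: inland to port 290.05 + origin terminal 438.62 + freight 958.11 + insurance 187.26 + destination terminal 1201.23 + brokerage 304.10 + duty 314.77 + delivery 1039.23 = 4733.37

Buyer's account: CNY 4733.37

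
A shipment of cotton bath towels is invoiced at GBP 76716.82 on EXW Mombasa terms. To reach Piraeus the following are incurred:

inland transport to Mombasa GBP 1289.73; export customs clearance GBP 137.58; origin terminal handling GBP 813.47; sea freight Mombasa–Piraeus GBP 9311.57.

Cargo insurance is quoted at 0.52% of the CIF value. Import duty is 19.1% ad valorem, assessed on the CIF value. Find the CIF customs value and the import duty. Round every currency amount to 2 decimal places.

CIF value: GBP 88730.57; import duty: GBP 16947.54

Let C be the CIF value. C = EXW price + pre-shipment costs + freight + 0.52% × C
C − 0.52% × C = 76716.82 + 1289.73 + 137.58 + 813.47 + 9311.57
0.9948 × C = 88269.17
C = 88269.17 / 0.9948 = 88730.57
Insurance premium = 0.52% × 88730.57 = 461.40
Import duty = 88730.57 × 19.1% = 16947.54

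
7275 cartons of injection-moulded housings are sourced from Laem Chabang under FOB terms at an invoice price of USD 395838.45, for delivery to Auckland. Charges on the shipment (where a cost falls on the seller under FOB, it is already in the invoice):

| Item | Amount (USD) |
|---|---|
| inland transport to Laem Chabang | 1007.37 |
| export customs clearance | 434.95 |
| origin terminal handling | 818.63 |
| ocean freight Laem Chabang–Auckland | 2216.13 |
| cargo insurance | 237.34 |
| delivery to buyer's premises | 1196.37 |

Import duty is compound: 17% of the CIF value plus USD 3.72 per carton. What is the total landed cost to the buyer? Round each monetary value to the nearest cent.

Total landed cost: USD 494260.92

FOB: the seller bears costs until goods are on board at the origin port; the buyer bears freight, insurance and all costs thereafter.
Already in the invoice (seller's account under FOB): inland to port, export clearance, origin terminal — exclude.
CIF value = FOB price + freight + insurance = 395838.45 + 2216.13 + 237.34 = 398291.92
Ad valorem component: 398291.92 × 17% = 67709.63
Specific component: 7275 × 3.72 = 27063.00
Import duty = 67709.63 + 27063.00 = 94772.63
Buyer bears: freight 2216.13 + insurance 237.34 + delivery 1196.37 + duty 94772.63 = 98422.47
Landed cost = invoice 395838.45 + 98422.47 = 494260.92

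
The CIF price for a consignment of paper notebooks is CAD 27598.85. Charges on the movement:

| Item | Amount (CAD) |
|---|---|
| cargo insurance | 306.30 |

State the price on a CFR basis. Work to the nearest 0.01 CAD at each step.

CFR price: CAD 27292.55

From CIF to CFR, the seller no longer bears: insurance.
CFR price = 27598.85 − 306.30 = 27292.55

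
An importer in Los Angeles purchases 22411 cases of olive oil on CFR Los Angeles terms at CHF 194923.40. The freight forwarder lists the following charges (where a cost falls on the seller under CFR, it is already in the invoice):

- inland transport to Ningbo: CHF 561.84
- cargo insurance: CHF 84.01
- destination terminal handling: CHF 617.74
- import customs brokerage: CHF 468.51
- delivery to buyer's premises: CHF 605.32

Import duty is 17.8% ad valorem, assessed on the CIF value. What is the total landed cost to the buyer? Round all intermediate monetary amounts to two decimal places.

CFR: the seller pays costs through ocean freight to the destination port, but not insurance.
Already in the invoice (seller's account under CFR): inland to port — exclude.
CIF value = CFR price + insurance = 194923.40 + 84.01 = 195007.41
Import duty = 195007.41 × 17.8% = 34711.32
Buyer bears: insurance 84.01 + destination terminal 617.74 + brokerage 468.51 + delivery 605.32 + duty 34711.32 = 36486.90
Landed cost = invoice 194923.40 + 36486.90 = 231410.30

Total landed cost: CHF 231410.30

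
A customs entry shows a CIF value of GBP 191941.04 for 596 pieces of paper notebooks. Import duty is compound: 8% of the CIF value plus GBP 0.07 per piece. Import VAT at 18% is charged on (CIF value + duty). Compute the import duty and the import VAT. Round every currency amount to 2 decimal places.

Import duty: GBP 15397.00; import VAT: GBP 37320.85

Ad valorem component: 191941.04 × 8% = 15355.28
Specific component: 596 × 0.07 = 41.72
Import duty = 15355.28 + 41.72 = 15397.00
VAT base = CIF + duty = 191941.04 + 15397.00 = 207338.04
Import VAT = 207338.04 × 18% = 37320.85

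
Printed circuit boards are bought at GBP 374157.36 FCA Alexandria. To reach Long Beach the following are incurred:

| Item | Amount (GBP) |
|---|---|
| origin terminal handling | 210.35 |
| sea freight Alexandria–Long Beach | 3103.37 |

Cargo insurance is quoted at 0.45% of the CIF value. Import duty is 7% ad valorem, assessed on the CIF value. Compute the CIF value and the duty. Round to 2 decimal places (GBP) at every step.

CIF value: GBP 379177.38; import duty: GBP 26542.42

Let C be the CIF value. C = FCA price + pre-shipment costs + freight + 0.45% × C
C − 0.45% × C = 374157.36 + 210.35 + 3103.37
0.9955 × C = 377471.08
C = 377471.08 / 0.9955 = 379177.38
Insurance premium = 0.45% × 379177.38 = 1706.30
Import duty = 379177.38 × 7% = 26542.42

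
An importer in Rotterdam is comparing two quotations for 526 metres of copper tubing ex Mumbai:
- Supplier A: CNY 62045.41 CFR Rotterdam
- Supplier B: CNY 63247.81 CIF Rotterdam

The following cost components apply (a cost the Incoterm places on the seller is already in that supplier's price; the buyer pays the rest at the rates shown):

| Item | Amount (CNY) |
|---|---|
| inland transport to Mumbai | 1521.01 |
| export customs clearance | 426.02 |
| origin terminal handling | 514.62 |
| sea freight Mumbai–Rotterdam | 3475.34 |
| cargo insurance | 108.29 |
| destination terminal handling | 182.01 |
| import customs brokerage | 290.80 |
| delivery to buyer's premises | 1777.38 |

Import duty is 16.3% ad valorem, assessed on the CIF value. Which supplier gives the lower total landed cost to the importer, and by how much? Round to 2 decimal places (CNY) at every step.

Supplier A is cheaper by CNY 1272.45

Supplier A (CFR):
CIF value = CFR price + insurance = 62045.41 + 108.29 = 62153.70
Import duty = 62153.70 × 16.3% = 10131.05
Buyer bears (A): 108.29 + 182.01 + 290.80 + 1777.38 = 2358.48
Landed cost (A) = invoice 62045.41 + 2358.48 + duty 10131.05 = 74534.94
Supplier B (CIF):
The CIF price already equals the CIF value: 63247.81
Import duty = 63247.81 × 16.3% = 10309.39
Buyer bears (B): 182.01 + 290.80 + 1777.38 = 2250.19
Landed cost (B) = invoice 63247.81 + 2250.19 + duty 10309.39 = 75807.39
Difference = |74534.94 − 75807.39| = 1272.45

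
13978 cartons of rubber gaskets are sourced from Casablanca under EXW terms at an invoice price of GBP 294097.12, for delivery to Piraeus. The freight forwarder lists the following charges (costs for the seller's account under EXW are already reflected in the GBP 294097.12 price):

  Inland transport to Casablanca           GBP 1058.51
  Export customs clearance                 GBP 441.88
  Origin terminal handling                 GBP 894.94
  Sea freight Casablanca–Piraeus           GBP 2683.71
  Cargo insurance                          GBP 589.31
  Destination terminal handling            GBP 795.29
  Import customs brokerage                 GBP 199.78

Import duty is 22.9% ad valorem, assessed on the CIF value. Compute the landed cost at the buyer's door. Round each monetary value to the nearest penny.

EXW: the seller makes goods available at their premises; the buyer bears all onward costs.
CIF value = EXW price + inland to port + export clearance + origin terminal + freight + insurance = 294097.12 + 1058.51 + 441.88 + 894.94 + 2683.71 + 589.31 = 299765.47
Import duty = 299765.47 × 22.9% = 68646.29
Buyer bears: inland to port 1058.51 + export clearance 441.88 + origin terminal 894.94 + freight 2683.71 + insurance 589.31 + destination terminal 795.29 + brokerage 199.78 + duty 68646.29 = 75309.71
Landed cost = invoice 294097.12 + 75309.71 = 369406.83

Total landed cost: GBP 369406.83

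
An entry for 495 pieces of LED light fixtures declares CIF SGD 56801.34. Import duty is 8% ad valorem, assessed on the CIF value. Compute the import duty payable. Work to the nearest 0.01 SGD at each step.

Import duty: SGD 4544.11

Import duty = 56801.34 × 8% = 4544.11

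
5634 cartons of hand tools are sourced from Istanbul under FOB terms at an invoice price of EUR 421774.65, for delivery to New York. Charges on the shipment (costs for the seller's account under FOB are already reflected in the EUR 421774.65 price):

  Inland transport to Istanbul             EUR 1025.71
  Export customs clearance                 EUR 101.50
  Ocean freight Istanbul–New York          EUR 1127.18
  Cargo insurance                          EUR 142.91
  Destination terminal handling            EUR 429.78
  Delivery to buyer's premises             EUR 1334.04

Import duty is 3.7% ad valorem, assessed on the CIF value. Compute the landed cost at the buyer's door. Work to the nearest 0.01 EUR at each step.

Total landed cost: EUR 440461.22

FOB: the seller bears costs until goods are on board at the origin port; the buyer bears freight, insurance and all costs thereafter.
Already in the invoice (seller's account under FOB): inland to port, export clearance — exclude.
CIF value = FOB price + freight + insurance = 421774.65 + 1127.18 + 142.91 = 423044.74
Import duty = 423044.74 × 3.7% = 15652.66
Buyer bears: freight 1127.18 + insurance 142.91 + destination terminal 429.78 + delivery 1334.04 + duty 15652.66 = 18686.57
Landed cost = invoice 421774.65 + 18686.57 = 440461.22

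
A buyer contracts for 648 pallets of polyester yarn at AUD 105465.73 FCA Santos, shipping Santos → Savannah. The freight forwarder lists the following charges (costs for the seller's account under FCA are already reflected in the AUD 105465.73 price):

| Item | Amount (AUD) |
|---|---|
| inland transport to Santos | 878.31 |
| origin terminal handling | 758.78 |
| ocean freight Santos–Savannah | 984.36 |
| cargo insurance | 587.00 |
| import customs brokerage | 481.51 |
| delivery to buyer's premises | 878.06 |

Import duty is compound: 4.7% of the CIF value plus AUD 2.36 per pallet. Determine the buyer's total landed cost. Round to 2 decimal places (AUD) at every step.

Total landed cost: AUD 115751.13

FCA: the seller delivers export-cleared goods to the carrier; the buyer bears costs from that point.
Already in the invoice (seller's account under FCA): inland to port — exclude.
CIF value = FCA price + origin terminal + freight + insurance = 105465.73 + 758.78 + 984.36 + 587.00 = 107795.87
Ad valorem component: 107795.87 × 4.7% = 5066.41
Specific component: 648 × 2.36 = 1529.28
Import duty = 5066.41 + 1529.28 = 6595.69
Buyer bears: origin terminal 758.78 + freight 984.36 + insurance 587.00 + brokerage 481.51 + delivery 878.06 + duty 6595.69 = 10285.40
Landed cost = invoice 105465.73 + 10285.40 = 115751.13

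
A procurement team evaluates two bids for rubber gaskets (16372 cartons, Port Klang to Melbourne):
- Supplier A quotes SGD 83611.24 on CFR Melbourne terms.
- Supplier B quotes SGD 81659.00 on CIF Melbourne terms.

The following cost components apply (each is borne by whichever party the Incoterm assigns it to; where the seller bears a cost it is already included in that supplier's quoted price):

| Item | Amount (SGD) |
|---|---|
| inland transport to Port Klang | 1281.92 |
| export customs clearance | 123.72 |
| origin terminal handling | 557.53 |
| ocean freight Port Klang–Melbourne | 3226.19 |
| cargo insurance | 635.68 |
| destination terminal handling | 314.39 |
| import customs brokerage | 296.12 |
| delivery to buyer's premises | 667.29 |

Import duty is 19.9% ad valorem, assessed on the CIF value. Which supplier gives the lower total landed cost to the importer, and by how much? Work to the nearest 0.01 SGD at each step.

Supplier A (CFR):
CIF value = CFR price + insurance = 83611.24 + 635.68 = 84246.92
Import duty = 84246.92 × 19.9% = 16765.14
Buyer bears (A): 635.68 + 314.39 + 296.12 + 667.29 = 1913.48
Landed cost (A) = invoice 83611.24 + 1913.48 + duty 16765.14 = 102289.86
Supplier B (CIF):
The CIF price already equals the CIF value: 81659.00
Import duty = 81659.00 × 19.9% = 16250.14
Buyer bears (B): 314.39 + 296.12 + 667.29 = 1277.80
Landed cost (B) = invoice 81659.00 + 1277.80 + duty 16250.14 = 99186.94
Difference = |102289.86 − 99186.94| = 3102.92

Supplier B is cheaper by SGD 3102.92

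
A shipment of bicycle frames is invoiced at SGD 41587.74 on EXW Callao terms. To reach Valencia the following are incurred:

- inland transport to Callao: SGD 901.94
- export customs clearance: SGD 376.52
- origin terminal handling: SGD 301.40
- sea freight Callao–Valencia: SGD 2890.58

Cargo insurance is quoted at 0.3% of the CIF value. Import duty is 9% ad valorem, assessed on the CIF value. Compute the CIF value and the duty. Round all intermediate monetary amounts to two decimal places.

Let C be the CIF value. C = EXW price + pre-shipment costs + freight + 0.3% × C
C − 0.3% × C = 41587.74 + 901.94 + 376.52 + 301.40 + 2890.58
0.997 × C = 46058.18
C = 46058.18 / 0.997 = 46196.77
Insurance premium = 0.3% × 46196.77 = 138.59
Import duty = 46196.77 × 9% = 4157.71

CIF value: SGD 46196.77; import duty: SGD 4157.71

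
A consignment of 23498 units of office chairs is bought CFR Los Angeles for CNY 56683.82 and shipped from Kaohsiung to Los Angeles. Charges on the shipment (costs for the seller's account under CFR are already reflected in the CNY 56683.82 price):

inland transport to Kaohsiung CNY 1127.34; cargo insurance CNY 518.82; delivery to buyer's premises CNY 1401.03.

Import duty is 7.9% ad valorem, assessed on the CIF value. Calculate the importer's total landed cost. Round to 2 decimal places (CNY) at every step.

CFR: the seller pays costs through ocean freight to the destination port, but not insurance.
Already in the invoice (seller's account under CFR): inland to port — exclude.
CIF value = CFR price + insurance = 56683.82 + 518.82 = 57202.64
Import duty = 57202.64 × 7.9% = 4519.01
Buyer bears: insurance 518.82 + delivery 1401.03 + duty 4519.01 = 6438.86
Landed cost = invoice 56683.82 + 6438.86 = 63122.68

Total landed cost: CNY 63122.68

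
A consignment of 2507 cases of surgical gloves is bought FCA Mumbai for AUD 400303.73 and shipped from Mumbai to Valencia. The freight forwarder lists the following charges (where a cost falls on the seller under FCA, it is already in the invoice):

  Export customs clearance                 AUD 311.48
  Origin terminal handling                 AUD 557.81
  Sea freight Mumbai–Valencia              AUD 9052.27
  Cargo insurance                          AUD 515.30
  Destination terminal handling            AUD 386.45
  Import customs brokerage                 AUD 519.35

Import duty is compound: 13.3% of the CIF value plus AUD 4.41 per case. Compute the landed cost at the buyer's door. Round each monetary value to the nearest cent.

Total landed cost: AUD 476977.85

FCA: the seller delivers export-cleared goods to the carrier; the buyer bears costs from that point.
Already in the invoice (seller's account under FCA): export clearance — exclude.
CIF value = FCA price + origin terminal + freight + insurance = 400303.73 + 557.81 + 9052.27 + 515.30 = 410429.11
Ad valorem component: 410429.11 × 13.3% = 54587.07
Specific component: 2507 × 4.41 = 11055.87
Import duty = 54587.07 + 11055.87 = 65642.94
Buyer bears: origin terminal 557.81 + freight 9052.27 + insurance 515.30 + destination terminal 386.45 + brokerage 519.35 + duty 65642.94 = 76674.12
Landed cost = invoice 400303.73 + 76674.12 = 476977.85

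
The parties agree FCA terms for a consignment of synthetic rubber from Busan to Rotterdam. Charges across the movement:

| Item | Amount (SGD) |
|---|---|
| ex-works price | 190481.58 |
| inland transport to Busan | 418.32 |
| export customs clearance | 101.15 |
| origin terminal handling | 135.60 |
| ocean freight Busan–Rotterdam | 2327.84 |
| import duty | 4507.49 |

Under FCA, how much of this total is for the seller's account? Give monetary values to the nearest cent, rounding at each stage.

FCA: the seller delivers export-cleared goods to the carrier; the buyer bears costs from that point.
Seller's account: goods 190481.58 + inland to port 418.32 + export clearance 101.15 = 191001.05
Buyer's account: origin terminal 135.60 + freight 2327.84 + duty 4507.49 = 6970.93

Seller's account: SGD 191001.05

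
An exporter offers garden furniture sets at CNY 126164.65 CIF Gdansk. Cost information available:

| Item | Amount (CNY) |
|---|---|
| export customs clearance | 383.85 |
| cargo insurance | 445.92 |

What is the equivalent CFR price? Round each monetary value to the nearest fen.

Not relevant to the conversion: export clearance — on the seller under both CIF and CFR; already in the CIF price and stays in the CFR price.
From CIF to CFR, the seller no longer bears: insurance.
CFR price = 126164.65 − 445.92 = 125718.73

CFR price: CNY 125718.73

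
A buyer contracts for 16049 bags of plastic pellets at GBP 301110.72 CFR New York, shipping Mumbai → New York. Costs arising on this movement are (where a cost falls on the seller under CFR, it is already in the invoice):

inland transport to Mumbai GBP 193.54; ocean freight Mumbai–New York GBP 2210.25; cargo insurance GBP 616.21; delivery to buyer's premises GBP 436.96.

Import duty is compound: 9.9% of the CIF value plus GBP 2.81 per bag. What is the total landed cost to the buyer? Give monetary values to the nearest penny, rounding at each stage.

Total landed cost: GBP 377132.55

CFR: the seller pays costs through ocean freight to the destination port, but not insurance.
Already in the invoice (seller's account under CFR): inland to port, freight — exclude.
CIF value = CFR price + insurance = 301110.72 + 616.21 = 301726.93
Ad valorem component: 301726.93 × 9.9% = 29870.97
Specific component: 16049 × 2.81 = 45097.69
Import duty = 29870.97 + 45097.69 = 74968.66
Buyer bears: insurance 616.21 + delivery 436.96 + duty 74968.66 = 76021.83
Landed cost = invoice 301110.72 + 76021.83 = 377132.55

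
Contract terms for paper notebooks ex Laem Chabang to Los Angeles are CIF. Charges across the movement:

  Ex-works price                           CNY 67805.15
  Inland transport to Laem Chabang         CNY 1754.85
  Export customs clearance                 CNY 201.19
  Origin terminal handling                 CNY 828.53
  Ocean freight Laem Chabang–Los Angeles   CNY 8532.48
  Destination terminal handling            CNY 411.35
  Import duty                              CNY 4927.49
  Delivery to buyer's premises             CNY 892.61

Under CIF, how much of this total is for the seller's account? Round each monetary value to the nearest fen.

Seller's account: CNY 79122.20

CIF: the seller pays costs through ocean freight and marine insurance to the destination port.
Seller's account: goods 67805.15 + inland to port 1754.85 + export clearance 201.19 + origin terminal 828.53 + freight 8532.48 = 79122.20
Buyer's account: destination terminal 411.35 + duty 4927.49 + delivery 892.61 = 6231.45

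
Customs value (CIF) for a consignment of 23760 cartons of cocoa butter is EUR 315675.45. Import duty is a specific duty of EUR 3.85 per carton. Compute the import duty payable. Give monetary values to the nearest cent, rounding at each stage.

Import duty: EUR 91476.00

Import duty = 23760 × 3.85 = 91476.00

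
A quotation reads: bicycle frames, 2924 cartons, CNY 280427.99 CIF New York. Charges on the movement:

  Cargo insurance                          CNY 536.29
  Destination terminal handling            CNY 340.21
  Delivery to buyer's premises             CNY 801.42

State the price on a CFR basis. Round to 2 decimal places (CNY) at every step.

Not relevant to the conversion: destination terminal, delivery — on the buyer under both terms; not part of either seller's price.
From CIF to CFR, the seller no longer bears: insurance.
CFR price = 280427.99 − 536.29 = 279891.70

CFR price: CNY 279891.70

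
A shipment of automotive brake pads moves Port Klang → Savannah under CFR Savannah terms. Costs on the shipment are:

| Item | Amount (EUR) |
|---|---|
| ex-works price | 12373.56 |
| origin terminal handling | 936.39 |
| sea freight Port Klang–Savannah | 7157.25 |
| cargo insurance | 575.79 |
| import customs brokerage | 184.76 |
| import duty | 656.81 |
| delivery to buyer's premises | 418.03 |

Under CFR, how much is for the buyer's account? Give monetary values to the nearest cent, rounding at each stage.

Buyer's account: EUR 1835.39

CFR: the seller pays costs through ocean freight to the destination port, but not insurance.
Seller's account: goods 12373.56 + origin terminal 936.39 + freight 7157.25 = 20467.20
Buyer's account: insurance 575.79 + brokerage 184.76 + duty 656.81 + delivery 418.03 = 1835.39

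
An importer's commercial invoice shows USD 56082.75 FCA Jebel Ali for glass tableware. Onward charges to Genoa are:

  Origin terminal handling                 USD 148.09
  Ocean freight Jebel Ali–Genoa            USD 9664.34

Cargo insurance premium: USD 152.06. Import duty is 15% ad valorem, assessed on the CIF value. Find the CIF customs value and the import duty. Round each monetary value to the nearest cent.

CIF value: USD 66047.24; import duty: USD 9907.09

CIF = FCA price + pre-shipment costs + freight + insurance
CIF = 56082.75 + 148.09 + 9664.34 + 152.06 = 66047.24
Import duty = 66047.24 × 15% = 9907.09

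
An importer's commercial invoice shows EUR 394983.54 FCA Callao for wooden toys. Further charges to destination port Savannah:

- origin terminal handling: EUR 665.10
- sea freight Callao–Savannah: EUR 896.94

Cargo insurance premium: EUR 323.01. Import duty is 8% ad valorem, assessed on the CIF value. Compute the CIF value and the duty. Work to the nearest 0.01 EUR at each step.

CIF = FCA price + pre-shipment costs + freight + insurance
CIF = 394983.54 + 665.10 + 896.94 + 323.01 = 396868.59
Import duty = 396868.59 × 8% = 31749.49

CIF value: EUR 396868.59; import duty: EUR 31749.49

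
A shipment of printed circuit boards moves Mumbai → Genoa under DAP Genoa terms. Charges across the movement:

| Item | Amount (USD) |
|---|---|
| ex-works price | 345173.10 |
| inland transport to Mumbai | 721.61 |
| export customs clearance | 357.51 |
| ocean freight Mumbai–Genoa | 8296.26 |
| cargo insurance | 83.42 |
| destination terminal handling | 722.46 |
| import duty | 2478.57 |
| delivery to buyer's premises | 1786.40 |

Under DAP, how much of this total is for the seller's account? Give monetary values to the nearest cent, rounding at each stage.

DAP: the seller bears all costs to the named destination except import duty and clearance.
Seller's account: goods 345173.10 + inland to port 721.61 + export clearance 357.51 + freight 8296.26 + insurance 83.42 + destination terminal 722.46 + delivery 1786.40 = 357140.76
Buyer's account: duty 2478.57 = 2478.57

Seller's account: USD 357140.76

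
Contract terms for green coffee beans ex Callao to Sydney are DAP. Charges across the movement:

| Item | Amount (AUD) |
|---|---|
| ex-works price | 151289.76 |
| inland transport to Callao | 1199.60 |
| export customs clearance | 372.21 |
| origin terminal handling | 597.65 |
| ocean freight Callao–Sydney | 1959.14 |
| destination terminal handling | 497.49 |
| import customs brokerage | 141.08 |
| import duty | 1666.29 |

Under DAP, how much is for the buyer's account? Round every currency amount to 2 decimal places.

DAP: the seller bears all costs to the named destination except import duty and clearance.
Seller's account: goods 151289.76 + inland to port 1199.60 + export clearance 372.21 + origin terminal 597.65 + freight 1959.14 + destination terminal 497.49 = 155915.85
Buyer's account: brokerage 141.08 + duty 1666.29 = 1807.37

Buyer's account: AUD 1807.37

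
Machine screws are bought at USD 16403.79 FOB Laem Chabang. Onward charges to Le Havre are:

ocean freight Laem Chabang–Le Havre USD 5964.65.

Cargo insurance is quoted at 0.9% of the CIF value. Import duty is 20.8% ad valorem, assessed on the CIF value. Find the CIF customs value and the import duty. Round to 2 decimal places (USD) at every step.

Let C be the CIF value. C = FOB price + freight + 0.9% × C
C − 0.9% × C = 16403.79 + 5964.65
0.991 × C = 22368.44
C = 22368.44 / 0.991 = 22571.58
Insurance premium = 0.9% × 22571.58 = 203.14
Import duty = 22571.58 × 20.8% = 4694.89

CIF value: USD 22571.58; import duty: USD 4694.89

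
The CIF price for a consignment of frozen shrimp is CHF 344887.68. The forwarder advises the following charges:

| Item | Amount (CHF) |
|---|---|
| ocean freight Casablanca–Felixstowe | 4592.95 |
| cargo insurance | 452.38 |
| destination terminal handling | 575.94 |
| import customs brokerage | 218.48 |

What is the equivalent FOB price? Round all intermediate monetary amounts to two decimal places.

FOB price: CHF 339842.35

Not relevant to the conversion: brokerage, destination terminal — on the buyer under both terms; not part of either seller's price.
From CIF to FOB, the seller no longer bears: freight, insurance.
FOB price = 344887.68 − 4592.95 − 452.38 = 339842.35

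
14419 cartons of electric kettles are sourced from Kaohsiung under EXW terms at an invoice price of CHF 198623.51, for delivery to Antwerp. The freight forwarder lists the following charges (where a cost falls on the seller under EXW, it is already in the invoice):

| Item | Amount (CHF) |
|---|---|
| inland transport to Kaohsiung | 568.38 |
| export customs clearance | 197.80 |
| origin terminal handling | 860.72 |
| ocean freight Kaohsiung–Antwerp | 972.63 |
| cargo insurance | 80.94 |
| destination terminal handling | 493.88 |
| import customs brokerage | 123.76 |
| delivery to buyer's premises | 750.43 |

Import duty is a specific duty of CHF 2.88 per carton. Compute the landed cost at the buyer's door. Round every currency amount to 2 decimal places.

Total landed cost: CHF 244198.77

EXW: the seller makes goods available at their premises; the buyer bears all onward costs.
CIF value = EXW price + inland to port + export clearance + origin terminal + freight + insurance = 198623.51 + 568.38 + 197.80 + 860.72 + 972.63 + 80.94 = 201303.98
Import duty = 14419 × 2.88 = 41526.72
Buyer bears: inland to port 568.38 + export clearance 197.80 + origin terminal 860.72 + freight 972.63 + insurance 80.94 + destination terminal 493.88 + brokerage 123.76 + delivery 750.43 + duty 41526.72 = 45575.26
Landed cost = invoice 198623.51 + 45575.26 = 244198.77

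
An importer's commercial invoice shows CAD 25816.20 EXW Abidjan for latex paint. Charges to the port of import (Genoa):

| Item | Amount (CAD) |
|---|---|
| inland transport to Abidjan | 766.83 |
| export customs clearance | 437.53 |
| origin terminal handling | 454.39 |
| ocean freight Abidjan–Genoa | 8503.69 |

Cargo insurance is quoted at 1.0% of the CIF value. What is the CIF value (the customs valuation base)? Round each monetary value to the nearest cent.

CIF value: CAD 36342.06

Let C be the CIF value. C = EXW price + pre-shipment costs + freight + 1.0% × C
C − 1.0% × C = 25816.20 + 766.83 + 437.53 + 454.39 + 8503.69
0.99 × C = 35978.64
C = 35978.64 / 0.99 = 36342.06
Insurance premium = 1.0% × 36342.06 = 363.42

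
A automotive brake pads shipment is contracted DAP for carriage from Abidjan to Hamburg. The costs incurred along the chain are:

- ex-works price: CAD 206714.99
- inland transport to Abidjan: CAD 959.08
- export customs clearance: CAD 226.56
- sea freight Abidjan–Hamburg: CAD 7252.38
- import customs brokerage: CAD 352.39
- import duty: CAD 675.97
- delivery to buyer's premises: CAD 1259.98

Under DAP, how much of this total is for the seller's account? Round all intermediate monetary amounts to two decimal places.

DAP: the seller bears all costs to the named destination except import duty and clearance.
Seller's account: goods 206714.99 + inland to port 959.08 + export clearance 226.56 + freight 7252.38 + delivery 1259.98 = 216412.99
Buyer's account: brokerage 352.39 + duty 675.97 = 1028.36

Seller's account: CAD 216412.99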